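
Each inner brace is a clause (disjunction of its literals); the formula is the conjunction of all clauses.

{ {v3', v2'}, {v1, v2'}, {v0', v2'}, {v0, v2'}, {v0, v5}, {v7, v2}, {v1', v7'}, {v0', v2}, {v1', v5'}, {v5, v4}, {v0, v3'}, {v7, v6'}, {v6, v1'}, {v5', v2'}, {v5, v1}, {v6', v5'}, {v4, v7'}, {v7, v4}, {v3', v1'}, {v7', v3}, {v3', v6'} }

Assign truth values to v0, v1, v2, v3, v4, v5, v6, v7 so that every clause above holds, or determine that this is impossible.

Case v3 = 0:
Unit clause (v7') forces v7 = 0.
Unit clause (v2) forces v2 = 1.
Unit clause (v1) forces v1 = 1.
Unit clause (v0') forces v0 = 0.
That conflicts with the unit clause (v0).
So v3 must be the other value — set v3 = 1.
Unit clause (v2') forces v2 = 0.
Unit clause (v7) forces v7 = 1.
Unit clause (v1') forces v1 = 0.
Unit clause (v0') forces v0 = 0.
That conflicts with the unit clause (v0).
Neither v3 = 1 nor v3 = 0 works.

UNSATISFIABLE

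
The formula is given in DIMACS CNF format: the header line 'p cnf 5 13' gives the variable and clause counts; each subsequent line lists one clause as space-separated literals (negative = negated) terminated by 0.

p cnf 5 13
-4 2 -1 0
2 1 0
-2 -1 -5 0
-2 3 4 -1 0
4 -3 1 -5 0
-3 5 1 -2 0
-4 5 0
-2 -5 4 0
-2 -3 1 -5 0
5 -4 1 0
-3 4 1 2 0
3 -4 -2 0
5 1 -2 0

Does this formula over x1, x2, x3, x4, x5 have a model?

Case x2 = False:
From the singleton clause (x1), x1 = True.
From the singleton clause (¬x4), x4 = False.
All clauses hold; x3, x5 can take either value.
A satisfying assignment: x1=True; x2=False; x3=False; x4=False; x5=False.

Yes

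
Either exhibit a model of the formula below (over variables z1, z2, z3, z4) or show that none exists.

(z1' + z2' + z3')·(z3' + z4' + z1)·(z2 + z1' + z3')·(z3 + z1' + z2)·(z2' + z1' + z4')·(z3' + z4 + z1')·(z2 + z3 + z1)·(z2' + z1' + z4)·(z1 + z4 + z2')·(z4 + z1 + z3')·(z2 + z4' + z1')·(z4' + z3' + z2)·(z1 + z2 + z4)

z1: 0,  z2: 1,  z3: 0,  z4: 1

Try z1 = 0.
Try z3 = 0.
The clause (z2) is unit, so z2 = 1.
The clause (z4) is unit, so z4 = 1.
This assignment satisfies each clause.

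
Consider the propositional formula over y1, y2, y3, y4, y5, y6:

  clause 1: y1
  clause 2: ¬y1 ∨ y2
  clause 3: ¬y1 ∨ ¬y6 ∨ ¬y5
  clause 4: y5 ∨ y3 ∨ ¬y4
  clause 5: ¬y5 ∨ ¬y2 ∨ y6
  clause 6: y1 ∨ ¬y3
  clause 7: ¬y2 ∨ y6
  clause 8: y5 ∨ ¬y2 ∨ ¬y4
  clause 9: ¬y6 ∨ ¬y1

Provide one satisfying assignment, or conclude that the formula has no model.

UNSATISFIABLE

Unit clause (y1) forces y1 = True.
Unit clause (y2) forces y2 = True.
Unit clause (y6) forces y6 = True.
But (¬y6) is also a unit clause — contradiction.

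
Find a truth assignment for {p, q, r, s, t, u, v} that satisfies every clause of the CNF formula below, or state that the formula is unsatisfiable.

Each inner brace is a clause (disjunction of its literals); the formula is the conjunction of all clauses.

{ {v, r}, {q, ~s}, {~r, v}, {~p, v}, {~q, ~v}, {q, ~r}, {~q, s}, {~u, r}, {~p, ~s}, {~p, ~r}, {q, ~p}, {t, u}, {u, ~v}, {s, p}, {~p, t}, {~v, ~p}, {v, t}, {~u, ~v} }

Case v = 1:
Unit clause (~q) forces q = 0.
Unit clause (~s) forces s = 0.
Unit clause (~r) forces r = 0.
Unit clause (~u) forces u = 0.
But (u) is also a unit clause — contradiction.
Undo v and try v = 0.
Unit clause (r) forces r = 1.
But (~r) is also a unit clause — contradiction.
Both values of v lead to a conflict.

UNSATISFIABLE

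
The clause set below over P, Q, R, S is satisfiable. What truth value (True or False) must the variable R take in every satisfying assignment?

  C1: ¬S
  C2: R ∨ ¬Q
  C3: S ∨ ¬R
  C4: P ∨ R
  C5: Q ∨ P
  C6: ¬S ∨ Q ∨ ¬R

Suppose R = True.
From the singleton clause (¬S), S = False.
That conflicts with the unit clause (S).
So every satisfying assignment has R = False.

False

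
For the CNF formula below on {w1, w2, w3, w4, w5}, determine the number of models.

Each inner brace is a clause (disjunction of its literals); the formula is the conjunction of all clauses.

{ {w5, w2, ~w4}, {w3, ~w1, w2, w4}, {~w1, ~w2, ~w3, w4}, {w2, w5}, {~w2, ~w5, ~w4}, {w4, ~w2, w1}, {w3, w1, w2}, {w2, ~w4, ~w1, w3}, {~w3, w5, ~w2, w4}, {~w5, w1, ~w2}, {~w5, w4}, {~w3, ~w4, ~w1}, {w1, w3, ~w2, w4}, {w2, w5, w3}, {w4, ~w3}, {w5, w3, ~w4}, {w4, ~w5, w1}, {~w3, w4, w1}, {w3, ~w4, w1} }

There are 2^5 = 32 truth assignments over (w1, w2, w3, w4, w5).
Split on w4. With w4 = 1, the clauses containing w4 are satisfied and ~w4 drops from the rest; 2 of the 2^4 = 16 assignments to the other variables satisfy what remains.
With w4 = 0, by the same count on the reduced clause set, 1 assignment works.
(One model: w1=F, w2=F, w3=T, w4=T, w5=T.)
Total: 2 + 1 = 3.

3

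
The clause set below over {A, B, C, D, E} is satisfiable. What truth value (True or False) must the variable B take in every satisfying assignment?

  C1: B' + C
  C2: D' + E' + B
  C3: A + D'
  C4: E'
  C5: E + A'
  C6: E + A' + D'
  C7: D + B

Suppose B = 0.
The clause (E') is unit, so E = 0.
The clause (A') is unit, so A = 0.
The clause (D') is unit, so D = 0.
Now (D) is unsatisfied and unit — conflict.
So every satisfying assignment has B = True.

True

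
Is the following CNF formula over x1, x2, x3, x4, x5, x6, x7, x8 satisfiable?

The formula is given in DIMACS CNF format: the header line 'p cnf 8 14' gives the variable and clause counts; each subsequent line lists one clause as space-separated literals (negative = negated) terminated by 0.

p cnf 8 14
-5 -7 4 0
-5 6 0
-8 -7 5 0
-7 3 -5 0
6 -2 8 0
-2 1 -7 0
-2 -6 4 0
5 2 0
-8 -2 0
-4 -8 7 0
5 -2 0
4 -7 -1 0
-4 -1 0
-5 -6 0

Branch on x5: set x5 = False.
The clause (x2) is unit, so x2 = True.
But (¬x2) is also a unit clause — contradiction.
Backtrack on x5: now try x5 = True.
The clause (x6) is unit, so x6 = True.
But (¬x6) is also a unit clause — contradiction.
Either choice for x5 ends in contradiction.
No assignment satisfies every clause.

No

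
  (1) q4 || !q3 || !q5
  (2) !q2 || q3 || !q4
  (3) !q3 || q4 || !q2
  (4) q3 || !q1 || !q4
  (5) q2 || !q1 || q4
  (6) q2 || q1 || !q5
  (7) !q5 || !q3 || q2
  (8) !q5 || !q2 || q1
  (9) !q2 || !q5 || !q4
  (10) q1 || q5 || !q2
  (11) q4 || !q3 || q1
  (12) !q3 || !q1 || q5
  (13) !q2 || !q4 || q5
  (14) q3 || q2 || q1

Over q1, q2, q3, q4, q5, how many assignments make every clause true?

There are 2^5 = 32 truth assignments over (q1, q2, q3, q4, q5).
Split on q2. With q2 = true, the clauses containing q2 are satisfied and !q2 drops from the rest; 2 of the 2^4 = 16 assignments to the other variables satisfy what remains.
With q2 = false, by the same count on the reduced clause set, 1 assignment works.
Total: 2 + 1 = 3.

3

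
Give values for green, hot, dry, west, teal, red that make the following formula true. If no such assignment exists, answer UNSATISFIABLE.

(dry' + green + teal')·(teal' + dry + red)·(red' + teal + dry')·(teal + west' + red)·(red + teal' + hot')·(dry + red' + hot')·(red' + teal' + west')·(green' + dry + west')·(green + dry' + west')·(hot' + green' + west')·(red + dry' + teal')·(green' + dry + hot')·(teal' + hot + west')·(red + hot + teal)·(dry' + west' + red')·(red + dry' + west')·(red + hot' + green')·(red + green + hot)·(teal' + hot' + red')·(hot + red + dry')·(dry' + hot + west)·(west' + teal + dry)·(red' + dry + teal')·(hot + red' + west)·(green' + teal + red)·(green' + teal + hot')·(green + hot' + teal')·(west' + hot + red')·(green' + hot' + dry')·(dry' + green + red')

green=0; hot=1; dry=1; west=0; teal=0; red=0

Suppose dry = 1.
Suppose green = 0.
(teal') alone gives teal = 0.
(red') alone gives red = 0.
(west') alone gives west = 0.
(hot) alone gives hot = 1.
This assignment satisfies each clause.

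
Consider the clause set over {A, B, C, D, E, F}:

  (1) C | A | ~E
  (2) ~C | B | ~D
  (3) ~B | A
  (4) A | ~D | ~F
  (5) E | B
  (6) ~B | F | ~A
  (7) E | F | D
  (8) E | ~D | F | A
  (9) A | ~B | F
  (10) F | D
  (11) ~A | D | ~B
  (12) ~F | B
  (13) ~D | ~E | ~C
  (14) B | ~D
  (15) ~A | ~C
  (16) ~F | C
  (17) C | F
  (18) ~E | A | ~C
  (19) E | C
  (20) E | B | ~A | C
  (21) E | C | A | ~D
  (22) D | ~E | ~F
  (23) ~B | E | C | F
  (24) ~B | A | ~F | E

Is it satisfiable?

Branch on B: set B = 0.
(E) alone gives E = 1.
(~F) alone gives F = 0.
(D) alone gives D = 1.
But (~D) is also a unit clause — contradiction.
Backtrack on B: now try B = 1.
(A) alone gives A = 1.
(F) alone gives F = 1.
(D) alone gives D = 1.
(~C) alone gives C = 0.
But (C) is also a unit clause — contradiction.
Neither B = 1 nor B = 0 works.
No assignment satisfies every clause.

No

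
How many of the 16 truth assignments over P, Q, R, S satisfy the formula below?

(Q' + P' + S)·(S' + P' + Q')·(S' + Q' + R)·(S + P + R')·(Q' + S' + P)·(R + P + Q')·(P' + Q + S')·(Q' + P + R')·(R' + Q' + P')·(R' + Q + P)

There are 2^4 = 16 truth assignments over (P, Q, R, S).
Check each against the 10 clauses (columns in the order P, Q, R, S):
  F F F F  ✓ satisfies all
  F F F T  ✓ satisfies all
  F F T F  ✗ fails (S + P + R')
  F F T T  ✗ fails (R' + Q + P)
  F T F F  ✗ fails (R + P + Q')
  F T F T  ✗ fails (S' + Q' + R)
  F T T F  ✗ fails (S + P + R')
  F T T T  ✗ fails (Q' + S' + P)
  T F F F  ✓ satisfies all
  T F F T  ✗ fails (P' + Q + S')
  T F T F  ✓ satisfies all
  T F T T  ✗ fails (P' + Q + S')
  T T F F  ✗ fails (Q' + P' + S)
  T T F T  ✗ fails (S' + P' + Q')
  T T T F  ✗ fails (Q' + P' + S)
  T T T T  ✗ fails (S' + P' + Q')
4 of the 16 rows are models.

4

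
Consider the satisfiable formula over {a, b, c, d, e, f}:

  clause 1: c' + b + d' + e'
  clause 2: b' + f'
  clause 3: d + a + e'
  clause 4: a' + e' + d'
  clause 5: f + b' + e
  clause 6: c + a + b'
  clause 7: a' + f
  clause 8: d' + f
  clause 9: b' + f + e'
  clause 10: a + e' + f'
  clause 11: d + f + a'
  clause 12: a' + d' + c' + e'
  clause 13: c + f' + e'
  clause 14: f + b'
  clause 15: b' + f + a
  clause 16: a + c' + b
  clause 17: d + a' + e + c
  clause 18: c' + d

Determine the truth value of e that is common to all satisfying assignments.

Suppose e = 1.
Try b = 0.
Try c = 0.
(f') alone gives f = 0.
(a') alone gives a = 0.
(d) alone gives d = 1.
But (d') is also a unit clause — contradiction.
That branch fails; take c = 1 instead.
(d') alone gives d = 0.
But (d) is also a unit clause — contradiction.
Neither c = 1 nor c = 0 works.
That branch fails; take b = 1 instead.
(f') alone gives f = 0.
But (f) is also a unit clause — contradiction.
Neither b = 1 nor b = 0 works.
So every satisfying assignment has e = False.

False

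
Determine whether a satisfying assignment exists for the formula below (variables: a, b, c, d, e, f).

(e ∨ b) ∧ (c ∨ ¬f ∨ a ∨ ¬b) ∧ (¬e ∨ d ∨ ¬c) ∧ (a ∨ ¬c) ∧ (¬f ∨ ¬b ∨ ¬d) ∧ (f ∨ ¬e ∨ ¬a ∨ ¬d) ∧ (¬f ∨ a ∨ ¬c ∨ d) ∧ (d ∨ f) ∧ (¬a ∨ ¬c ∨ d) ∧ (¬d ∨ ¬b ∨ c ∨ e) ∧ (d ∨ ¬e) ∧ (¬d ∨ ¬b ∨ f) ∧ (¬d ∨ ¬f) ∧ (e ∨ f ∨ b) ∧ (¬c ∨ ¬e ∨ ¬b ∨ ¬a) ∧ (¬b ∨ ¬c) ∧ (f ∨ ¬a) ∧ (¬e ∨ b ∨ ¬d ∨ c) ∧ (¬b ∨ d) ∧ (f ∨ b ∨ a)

Branch on e: set e = True.
Unit clause (d) forces d = True.
Unit clause (¬f) forces f = False.
Unit clause (¬a) forces a = False.
Unit clause (¬c) forces c = False.
Unit clause (¬b) forces b = False.
Now (b) is unsatisfied and unit — conflict.
Undo e and try e = False.
Unit clause (b) forces b = True.
Unit clause (¬c) forces c = False.
Unit clause (¬d) forces d = False.
Now (d) is unsatisfied and unit — conflict.
Both values of e lead to a conflict.
No assignment satisfies every clause.

Unsatisfiable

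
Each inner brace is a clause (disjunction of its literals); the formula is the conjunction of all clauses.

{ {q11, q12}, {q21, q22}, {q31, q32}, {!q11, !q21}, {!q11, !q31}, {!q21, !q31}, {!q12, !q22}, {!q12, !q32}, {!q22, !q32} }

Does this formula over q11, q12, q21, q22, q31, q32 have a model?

No

Suppose q11 = true.
Unit clause (!q21) forces q21 = false.
Unit clause (q22) forces q22 = true.
Unit clause (!q31) forces q31 = false.
Unit clause (q32) forces q32 = true.
That conflicts with the unit clause (!q32).
Undo q11 and try q11 = false.
Unit clause (q12) forces q12 = true.
Unit clause (!q22) forces q22 = false.
Unit clause (q21) forces q21 = true.
Unit clause (!q31) forces q31 = false.
Unit clause (q32) forces q32 = true.
That conflicts with the unit clause (!q32).
Either choice for q11 ends in contradiction.
No assignment satisfies every clause.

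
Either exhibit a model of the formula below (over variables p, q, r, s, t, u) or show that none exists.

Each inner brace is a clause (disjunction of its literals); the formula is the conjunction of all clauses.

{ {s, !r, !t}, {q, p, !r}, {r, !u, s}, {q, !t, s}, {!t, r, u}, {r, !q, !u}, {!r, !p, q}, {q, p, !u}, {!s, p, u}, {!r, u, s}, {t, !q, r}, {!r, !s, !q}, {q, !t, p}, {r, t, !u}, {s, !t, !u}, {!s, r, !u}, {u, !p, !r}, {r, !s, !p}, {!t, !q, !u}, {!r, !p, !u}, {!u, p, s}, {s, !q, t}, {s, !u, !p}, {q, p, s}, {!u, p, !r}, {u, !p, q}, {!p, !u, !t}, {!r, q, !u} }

UNSATISFIABLE

Suppose s = true.
Suppose p = true.
From the singleton clause (r), r = true.
From the singleton clause (q), q = true.
But (!q) is also a unit clause — contradiction.
So p must be the other value — set p = false.
From the singleton clause (u), u = true.
From the singleton clause (q), q = true.
From the singleton clause (r), r = true.
But (!r) is also a unit clause — contradiction.
Either choice for p ends in contradiction.
So s must be the other value — set s = false.
Suppose r = false.
From the singleton clause (!u), u = false.
From the singleton clause (!t), t = false.
From the singleton clause (!q), q = false.
From the singleton clause (p), p = true.
But (!p) is also a unit clause — contradiction.
So r must be the other value — set r = true.
From the singleton clause (!t), t = false.
From the singleton clause (u), u = true.
From the singleton clause (!p), p = false.
But (p) is also a unit clause — contradiction.
Either choice for r ends in contradiction.
Either choice for s ends in contradiction.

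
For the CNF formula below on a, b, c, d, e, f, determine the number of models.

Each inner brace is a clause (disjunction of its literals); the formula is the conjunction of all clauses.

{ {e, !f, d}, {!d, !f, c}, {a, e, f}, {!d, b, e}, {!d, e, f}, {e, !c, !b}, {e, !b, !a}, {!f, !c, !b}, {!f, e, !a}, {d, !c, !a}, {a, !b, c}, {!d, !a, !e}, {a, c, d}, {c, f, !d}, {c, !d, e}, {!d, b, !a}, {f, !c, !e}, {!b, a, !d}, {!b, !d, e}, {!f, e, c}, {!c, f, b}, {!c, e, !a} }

There are 2^6 = 64 truth assignments over (a, b, c, d, e, f).
Split on e. With e = true, the clauses containing e are satisfied and !e drops from the rest; 6 of the 2^5 = 32 assignments to the other variables satisfy what remains.
With e = false, by the same count on the reduced clause set, 1 assignment works.
Total: 6 + 1 = 7.

7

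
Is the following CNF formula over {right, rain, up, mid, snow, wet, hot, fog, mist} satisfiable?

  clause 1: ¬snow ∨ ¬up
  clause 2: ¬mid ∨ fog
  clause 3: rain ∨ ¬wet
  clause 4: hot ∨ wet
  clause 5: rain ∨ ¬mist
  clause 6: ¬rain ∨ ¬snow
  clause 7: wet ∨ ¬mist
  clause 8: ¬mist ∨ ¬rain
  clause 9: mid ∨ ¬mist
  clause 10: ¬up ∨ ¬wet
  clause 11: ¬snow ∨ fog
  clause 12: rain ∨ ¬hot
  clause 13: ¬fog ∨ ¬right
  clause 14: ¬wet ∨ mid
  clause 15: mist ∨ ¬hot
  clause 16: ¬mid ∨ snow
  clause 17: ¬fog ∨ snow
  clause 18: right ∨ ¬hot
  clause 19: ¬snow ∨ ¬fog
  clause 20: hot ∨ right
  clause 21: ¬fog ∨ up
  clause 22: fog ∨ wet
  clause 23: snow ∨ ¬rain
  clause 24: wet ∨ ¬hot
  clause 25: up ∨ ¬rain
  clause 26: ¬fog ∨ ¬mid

Suppose snow = False.
(¬mid) alone gives mid = False.
(¬mist) alone gives mist = False.
(¬wet) alone gives wet = False.
(hot) alone gives hot = True.
That conflicts with the unit clause (¬hot).
Undo snow and try snow = True.
(¬up) alone gives up = False.
(¬rain) alone gives rain = False.
(¬wet) alone gives wet = False.
(hot) alone gives hot = True.
That conflicts with the unit clause (¬hot).
Either choice for snow ends in contradiction.
No assignment satisfies every clause.

No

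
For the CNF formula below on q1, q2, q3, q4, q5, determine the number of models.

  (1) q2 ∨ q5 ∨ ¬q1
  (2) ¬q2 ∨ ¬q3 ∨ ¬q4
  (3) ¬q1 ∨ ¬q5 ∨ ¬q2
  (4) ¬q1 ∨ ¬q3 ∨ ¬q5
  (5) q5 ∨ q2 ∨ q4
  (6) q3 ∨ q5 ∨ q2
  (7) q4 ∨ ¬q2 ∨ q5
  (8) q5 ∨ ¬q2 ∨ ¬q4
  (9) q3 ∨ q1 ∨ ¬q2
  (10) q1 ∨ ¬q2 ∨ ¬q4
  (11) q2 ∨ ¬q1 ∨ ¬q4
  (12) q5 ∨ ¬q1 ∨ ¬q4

7

There are 2^5 = 32 truth assignments over (q1, q2, q3, q4, q5).
Split on q2. With q2 = True, the clauses containing q2 are satisfied and ¬q2 drops from the rest; 1 of the 2^4 = 16 assignments to the other variables satisfy what remains.
With q2 = False, by the same count on the reduced clause set, 6 assignments work.
(One model: q1=F, q2=F, q3=F, q4=F, q5=T.)
Total: 1 + 6 = 7.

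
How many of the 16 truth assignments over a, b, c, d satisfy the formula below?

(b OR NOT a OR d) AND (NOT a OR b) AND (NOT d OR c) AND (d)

3

There are 2^4 = 16 truth assignments over (a, b, c, d).
Check each against the 4 clauses (columns in the order a, b, c, d):
  F F F F  ✗ fails (d)
  F F F T  ✗ fails (NOT d OR c)
  F F T F  ✗ fails (d)
  F F T T  ✓ satisfies all
  F T F F  ✗ fails (d)
  F T F T  ✗ fails (NOT d OR c)
  F T T F  ✗ fails (d)
  F T T T  ✓ satisfies all
  T F F F  ✗ fails (b OR NOT a OR d)
  T F F T  ✗ fails (NOT a OR b)
  T F T F  ✗ fails (b OR NOT a OR d)
  T F T T  ✗ fails (NOT a OR b)
  T T F F  ✗ fails (d)
  T T F T  ✗ fails (NOT d OR c)
  T T T F  ✗ fails (d)
  T T T T  ✓ satisfies all
3 of the 16 rows are models.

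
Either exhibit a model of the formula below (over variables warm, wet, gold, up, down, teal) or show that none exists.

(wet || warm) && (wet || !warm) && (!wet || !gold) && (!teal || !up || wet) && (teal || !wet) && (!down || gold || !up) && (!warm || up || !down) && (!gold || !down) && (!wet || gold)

UNSATISFIABLE

Case wet = true:
From the singleton clause (!gold), gold = false.
Now (gold) is unsatisfied and unit — conflict.
So wet must be the other value — set wet = false.
From the singleton clause (warm), warm = true.
Now (!warm) is unsatisfied and unit — conflict.
Both values of wet lead to a conflict.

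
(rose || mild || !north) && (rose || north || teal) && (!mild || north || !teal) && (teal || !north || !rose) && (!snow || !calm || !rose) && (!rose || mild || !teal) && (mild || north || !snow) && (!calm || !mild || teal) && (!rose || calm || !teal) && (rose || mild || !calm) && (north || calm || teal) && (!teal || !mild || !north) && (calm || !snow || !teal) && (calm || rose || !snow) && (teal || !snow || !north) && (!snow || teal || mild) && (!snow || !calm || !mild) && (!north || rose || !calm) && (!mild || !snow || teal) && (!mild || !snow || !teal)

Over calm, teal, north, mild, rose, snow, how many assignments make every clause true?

There are 2^6 = 64 truth assignments over (calm, teal, north, mild, rose, snow).
Split on north. With north = true, the clauses containing north are satisfied and !north drops from the rest; 1 of the 2^5 = 32 assignments to the other variables satisfy what remains.
With north = false, by the same count on the reduced clause set, 2 assignments work.
(One model: calm=F, teal=F, north=T, mild=T, rose=F, snow=F.)
Total: 1 + 2 = 3.

3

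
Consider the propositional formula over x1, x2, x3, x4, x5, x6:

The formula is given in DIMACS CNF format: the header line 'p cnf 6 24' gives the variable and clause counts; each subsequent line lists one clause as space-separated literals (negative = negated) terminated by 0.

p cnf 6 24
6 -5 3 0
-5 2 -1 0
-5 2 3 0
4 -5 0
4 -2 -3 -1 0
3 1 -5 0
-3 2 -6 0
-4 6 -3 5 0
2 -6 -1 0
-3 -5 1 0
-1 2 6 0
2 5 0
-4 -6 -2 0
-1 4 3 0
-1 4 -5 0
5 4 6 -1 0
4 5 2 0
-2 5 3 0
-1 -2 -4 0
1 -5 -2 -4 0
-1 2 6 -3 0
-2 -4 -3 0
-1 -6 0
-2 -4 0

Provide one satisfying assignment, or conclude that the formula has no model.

x1=False,  x2=True,  x3=True,  x4=False,  x5=False,  x6=False

Branch on x4: set x4 = False.
From the singleton clause (¬x5), x5 = False.
From the singleton clause (x2), x2 = True.
From the singleton clause (x3), x3 = True.
From the singleton clause (¬x1), x1 = False.
Every clause is now satisfied; x6 is unconstrained.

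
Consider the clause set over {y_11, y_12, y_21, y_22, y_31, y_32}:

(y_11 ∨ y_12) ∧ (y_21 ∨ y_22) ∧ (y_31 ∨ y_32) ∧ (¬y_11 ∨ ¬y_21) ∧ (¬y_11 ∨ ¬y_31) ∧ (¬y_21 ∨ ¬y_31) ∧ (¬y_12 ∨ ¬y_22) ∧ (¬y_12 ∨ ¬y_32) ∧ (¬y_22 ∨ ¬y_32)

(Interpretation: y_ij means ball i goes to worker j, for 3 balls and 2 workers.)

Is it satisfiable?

Case y_11 = True:
From the singleton clause (¬y_21), y_21 = False.
From the singleton clause (y_22), y_22 = True.
From the singleton clause (¬y_31), y_31 = False.
From the singleton clause (y_32), y_32 = True.
That conflicts with the unit clause (¬y_32).
So y_11 must be the other value — set y_11 = False.
From the singleton clause (y_12), y_12 = True.
From the singleton clause (¬y_22), y_22 = False.
From the singleton clause (y_21), y_21 = True.
From the singleton clause (¬y_31), y_31 = False.
From the singleton clause (y_32), y_32 = True.
That conflicts with the unit clause (¬y_32).
Neither y_11 = True nor y_11 = False works.
No assignment satisfies every clause.

No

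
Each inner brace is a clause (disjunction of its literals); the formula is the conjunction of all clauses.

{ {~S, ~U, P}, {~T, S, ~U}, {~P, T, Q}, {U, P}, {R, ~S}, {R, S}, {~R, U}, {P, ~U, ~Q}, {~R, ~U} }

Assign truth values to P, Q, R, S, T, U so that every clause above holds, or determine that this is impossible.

Try U = 1.
The clause (~R) is unit, so R = 0.
The clause (~S) is unit, so S = 0.
That conflicts with the unit clause (S).
Undo U and try U = 0.
The clause (P) is unit, so P = 1.
The clause (~R) is unit, so R = 0.
The clause (~S) is unit, so S = 0.
That conflicts with the unit clause (S).
Neither U = 1 nor U = 0 works.

UNSATISFIABLE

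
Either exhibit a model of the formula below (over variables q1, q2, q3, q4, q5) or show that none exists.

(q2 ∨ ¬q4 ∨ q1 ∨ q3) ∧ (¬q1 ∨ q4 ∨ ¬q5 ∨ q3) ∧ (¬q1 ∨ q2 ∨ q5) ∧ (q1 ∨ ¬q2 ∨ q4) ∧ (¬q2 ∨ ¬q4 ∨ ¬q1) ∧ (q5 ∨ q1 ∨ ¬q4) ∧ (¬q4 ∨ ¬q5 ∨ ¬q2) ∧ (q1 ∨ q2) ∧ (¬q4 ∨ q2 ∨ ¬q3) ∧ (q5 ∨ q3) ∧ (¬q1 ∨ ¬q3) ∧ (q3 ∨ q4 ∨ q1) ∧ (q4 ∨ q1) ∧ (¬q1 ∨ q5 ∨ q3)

q1 ↦ True, q2 ↦ False, q3 ↦ False, q4 ↦ True, q5 ↦ True

Branch on q1: set q1 = True.
(¬q3) alone gives q3 = False.
(q5) alone gives q5 = True.
(q4) alone gives q4 = True.
(¬q2) alone gives q2 = False.
This assignment satisfies each clause.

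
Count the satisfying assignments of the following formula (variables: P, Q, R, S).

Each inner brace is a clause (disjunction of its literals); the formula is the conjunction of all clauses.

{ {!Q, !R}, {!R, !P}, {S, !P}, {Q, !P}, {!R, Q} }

There are 2^4 = 16 truth assignments over (P, Q, R, S).
Split on R. With R = true, the clauses containing R are satisfied and !R drops from the rest; 0 of the 2^3 = 8 assignments to the other variables satisfy what remains.
With R = false, by the same count on the reduced clause set, 5 assignments work.
(One model: P=F, Q=F, R=F, S=F.)
Total: 0 + 5 = 5.

5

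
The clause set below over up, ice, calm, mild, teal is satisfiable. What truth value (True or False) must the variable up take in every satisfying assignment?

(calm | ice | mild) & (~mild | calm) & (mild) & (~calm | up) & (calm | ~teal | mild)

Suppose up = 0.
The clause (mild) is unit, so mild = 1.
The clause (calm) is unit, so calm = 1.
But (~calm) is also a unit clause — contradiction.
So every satisfying assignment has up = True.

True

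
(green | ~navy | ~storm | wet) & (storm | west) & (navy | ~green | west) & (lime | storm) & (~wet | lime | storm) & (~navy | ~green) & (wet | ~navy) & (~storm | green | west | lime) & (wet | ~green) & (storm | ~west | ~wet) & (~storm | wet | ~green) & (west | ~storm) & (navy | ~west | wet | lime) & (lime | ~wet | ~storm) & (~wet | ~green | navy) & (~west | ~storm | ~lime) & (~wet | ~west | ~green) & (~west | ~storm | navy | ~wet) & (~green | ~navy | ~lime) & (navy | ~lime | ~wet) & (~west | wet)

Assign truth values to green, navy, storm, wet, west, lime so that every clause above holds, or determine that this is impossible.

UNSATISFIABLE

Try storm = 1.
From the singleton clause (west), west = 1.
From the singleton clause (~lime), lime = 0.
From the singleton clause (~wet), wet = 0.
But (wet) is also a unit clause — contradiction.
So storm must be the other value — set storm = 0.
From the singleton clause (west), west = 1.
From the singleton clause (lime), lime = 1.
From the singleton clause (~wet), wet = 0.
But (wet) is also a unit clause — contradiction.
Either choice for storm ends in contradiction.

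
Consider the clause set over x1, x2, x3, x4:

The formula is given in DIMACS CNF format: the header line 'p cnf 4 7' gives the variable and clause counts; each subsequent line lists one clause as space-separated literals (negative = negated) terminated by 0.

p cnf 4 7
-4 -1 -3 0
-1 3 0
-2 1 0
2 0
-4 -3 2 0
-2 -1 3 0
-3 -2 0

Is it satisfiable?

No

From the singleton clause (x2), x2 = True.
From the singleton clause (x1), x1 = True.
From the singleton clause (x3), x3 = True.
That conflicts with the unit clause (¬x3).
No assignment satisfies every clause.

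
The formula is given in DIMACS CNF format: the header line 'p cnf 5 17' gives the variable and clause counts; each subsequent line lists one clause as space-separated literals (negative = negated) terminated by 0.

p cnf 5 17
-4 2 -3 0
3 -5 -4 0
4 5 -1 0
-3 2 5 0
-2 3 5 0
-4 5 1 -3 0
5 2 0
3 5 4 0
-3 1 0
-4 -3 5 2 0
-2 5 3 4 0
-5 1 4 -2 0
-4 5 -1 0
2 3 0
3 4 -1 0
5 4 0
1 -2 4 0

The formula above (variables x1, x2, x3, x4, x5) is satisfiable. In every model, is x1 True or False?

Suppose x1 = False.
Unit clause (¬x3) forces x3 = False.
Unit clause (x2) forces x2 = True.
Unit clause (x5) forces x5 = True.
Unit clause (¬x4) forces x4 = False.
That conflicts with the unit clause (x4).
So every satisfying assignment has x1 = True.

True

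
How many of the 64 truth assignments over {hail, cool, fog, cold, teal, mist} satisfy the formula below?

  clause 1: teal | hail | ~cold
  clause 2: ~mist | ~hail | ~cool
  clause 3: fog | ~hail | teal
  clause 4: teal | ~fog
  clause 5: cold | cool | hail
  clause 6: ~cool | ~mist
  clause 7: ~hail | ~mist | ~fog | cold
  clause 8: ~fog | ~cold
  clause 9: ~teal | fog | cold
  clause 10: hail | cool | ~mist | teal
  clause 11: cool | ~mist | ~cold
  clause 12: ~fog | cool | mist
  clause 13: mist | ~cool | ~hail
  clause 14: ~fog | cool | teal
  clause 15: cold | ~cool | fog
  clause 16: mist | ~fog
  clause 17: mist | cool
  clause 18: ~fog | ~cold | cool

1

There are 2^6 = 64 truth assignments over (hail, cool, fog, cold, teal, mist).
Split on cold. With cold = 1, the clauses containing cold are satisfied and ~cold drops from the rest; 1 of the 2^5 = 32 assignments to the other variables satisfy what remains.
With cold = 0, by the same count on the reduced clause set, 0 assignments work.
Total: 1 + 0 = 1.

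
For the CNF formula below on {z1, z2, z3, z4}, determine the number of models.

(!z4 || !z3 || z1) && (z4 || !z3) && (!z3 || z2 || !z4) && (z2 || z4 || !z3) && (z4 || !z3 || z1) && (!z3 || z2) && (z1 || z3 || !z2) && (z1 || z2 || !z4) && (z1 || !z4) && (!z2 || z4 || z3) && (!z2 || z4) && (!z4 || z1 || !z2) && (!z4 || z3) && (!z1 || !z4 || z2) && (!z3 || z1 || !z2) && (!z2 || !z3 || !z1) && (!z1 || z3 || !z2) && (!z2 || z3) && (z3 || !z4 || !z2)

2

There are 2^4 = 16 truth assignments over (z1, z2, z3, z4).
Check each against the 19 clauses (columns in the order z1, z2, z3, z4):
  F F F F  ✓ satisfies all
  F F F T  ✗ fails (z1 || z2 || !z4)
  F F T F  ✗ fails (z4 || !z3)
  F F T T  ✗ fails (!z4 || !z3 || z1)
  F T F F  ✗ fails (z1 || z3 || !z2)
  F T F T  ✗ fails (z1 || z3 || !z2)
  F T T F  ✗ fails (z4 || !z3)
  F T T T  ✗ fails (!z4 || !z3 || z1)
  T F F F  ✓ satisfies all
  T F F T  ✗ fails (!z4 || z3)
  T F T F  ✗ fails (z4 || !z3)
  T F T T  ✗ fails (!z3 || z2 || !z4)
  T T F F  ✗ fails (!z2 || z4 || z3)
  T T F T  ✗ fails (!z4 || z3)
  T T T F  ✗ fails (z4 || !z3)
  T T T T  ✗ fails (!z2 || !z3 || !z1)
2 of the 16 rows are models.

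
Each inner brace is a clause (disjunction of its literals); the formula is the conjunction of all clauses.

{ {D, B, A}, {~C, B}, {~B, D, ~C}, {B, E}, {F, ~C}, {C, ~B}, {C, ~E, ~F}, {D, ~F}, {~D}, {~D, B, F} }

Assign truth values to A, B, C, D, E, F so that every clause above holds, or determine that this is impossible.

From the singleton clause (~D), D = 0.
From the singleton clause (~F), F = 0.
From the singleton clause (~C), C = 0.
From the singleton clause (~B), B = 0.
From the singleton clause (A), A = 1.
From the singleton clause (E), E = 1.
Every clause now holds.

A=1, B=0, C=0, D=0, E=1, F=0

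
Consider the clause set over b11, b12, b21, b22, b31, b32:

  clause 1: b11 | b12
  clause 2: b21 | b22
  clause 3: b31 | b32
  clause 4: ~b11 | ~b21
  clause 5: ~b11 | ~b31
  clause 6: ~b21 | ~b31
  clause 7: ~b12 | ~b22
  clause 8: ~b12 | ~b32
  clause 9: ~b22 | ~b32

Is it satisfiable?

Case b11 = 1:
(~b21) alone gives b21 = 0.
(b22) alone gives b22 = 1.
(~b31) alone gives b31 = 0.
(b32) alone gives b32 = 1.
Now (~b32) is unsatisfied and unit — conflict.
Undo b11 and try b11 = 0.
(b12) alone gives b12 = 1.
(~b22) alone gives b22 = 0.
(b21) alone gives b21 = 1.
(~b31) alone gives b31 = 0.
(b32) alone gives b32 = 1.
Now (~b32) is unsatisfied and unit — conflict.
Neither b11 = 1 nor b11 = 0 works.
No assignment satisfies every clause.

No, unsatisfiable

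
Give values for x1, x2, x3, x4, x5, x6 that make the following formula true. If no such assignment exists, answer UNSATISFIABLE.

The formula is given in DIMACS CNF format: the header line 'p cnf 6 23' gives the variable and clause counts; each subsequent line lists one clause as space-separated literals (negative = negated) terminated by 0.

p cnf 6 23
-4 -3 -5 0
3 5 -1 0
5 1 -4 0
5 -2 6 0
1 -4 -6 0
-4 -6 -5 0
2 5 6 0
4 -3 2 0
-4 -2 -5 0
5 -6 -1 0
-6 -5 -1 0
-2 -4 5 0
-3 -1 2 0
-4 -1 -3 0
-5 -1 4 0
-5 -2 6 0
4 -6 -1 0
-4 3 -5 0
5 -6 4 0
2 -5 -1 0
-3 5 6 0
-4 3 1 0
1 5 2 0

x1=False, x2=True, x3=True, x4=False, x5=True, x6=True

Branch on x4: set x4 = False.
Branch on x3: set x3 = True.
(x2) alone gives x2 = True.
Branch on x5: set x5 = True.
(¬x1) alone gives x1 = False.
(x6) alone gives x6 = True.
Every clause now holds.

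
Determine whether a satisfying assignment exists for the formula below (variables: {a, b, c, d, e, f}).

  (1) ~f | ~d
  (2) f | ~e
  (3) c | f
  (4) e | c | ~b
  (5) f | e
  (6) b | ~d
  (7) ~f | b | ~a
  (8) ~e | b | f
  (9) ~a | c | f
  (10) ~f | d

Try f = 0.
Unit clause (~e) forces e = 0.
Now (e) is unsatisfied and unit — conflict.
So f must be the other value — set f = 1.
Unit clause (~d) forces d = 0.
Now (d) is unsatisfied and unit — conflict.
Neither f = 1 nor f = 0 works.
No assignment satisfies every clause.

No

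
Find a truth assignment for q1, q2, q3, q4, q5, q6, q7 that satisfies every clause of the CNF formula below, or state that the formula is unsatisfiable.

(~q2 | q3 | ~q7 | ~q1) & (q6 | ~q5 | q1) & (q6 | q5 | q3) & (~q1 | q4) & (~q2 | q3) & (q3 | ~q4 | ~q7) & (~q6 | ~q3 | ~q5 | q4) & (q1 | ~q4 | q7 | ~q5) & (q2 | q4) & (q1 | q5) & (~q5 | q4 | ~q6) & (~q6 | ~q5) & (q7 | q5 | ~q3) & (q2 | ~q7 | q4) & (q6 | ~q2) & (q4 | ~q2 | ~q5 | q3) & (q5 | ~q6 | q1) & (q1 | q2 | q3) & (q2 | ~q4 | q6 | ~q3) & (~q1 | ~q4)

Suppose q1 = 0.
From the singleton clause (q5), q5 = 1.
From the singleton clause (q6), q6 = 1.
Now (~q6) is unsatisfied and unit — conflict.
That branch fails; take q1 = 1 instead.
From the singleton clause (q4), q4 = 1.
Now (~q4) is unsatisfied and unit — conflict.
Either choice for q1 ends in contradiction.

UNSATISFIABLE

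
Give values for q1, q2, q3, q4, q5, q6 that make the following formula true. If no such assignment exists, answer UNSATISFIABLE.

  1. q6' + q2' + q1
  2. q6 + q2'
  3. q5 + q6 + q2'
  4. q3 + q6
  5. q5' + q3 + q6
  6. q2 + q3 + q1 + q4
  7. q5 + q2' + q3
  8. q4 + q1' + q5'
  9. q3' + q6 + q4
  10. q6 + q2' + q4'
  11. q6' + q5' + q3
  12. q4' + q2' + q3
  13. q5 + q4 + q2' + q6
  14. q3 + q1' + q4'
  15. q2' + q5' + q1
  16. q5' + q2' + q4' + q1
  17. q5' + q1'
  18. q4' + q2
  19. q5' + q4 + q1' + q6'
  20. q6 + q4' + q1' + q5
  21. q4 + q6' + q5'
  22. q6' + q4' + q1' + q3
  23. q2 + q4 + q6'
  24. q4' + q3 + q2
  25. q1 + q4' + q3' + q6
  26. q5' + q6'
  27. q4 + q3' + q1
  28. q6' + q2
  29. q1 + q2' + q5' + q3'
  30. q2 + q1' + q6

Branch on q6: set q6 = 1.
Unit clause (q5') forces q5 = 0.
Unit clause (q2) forces q2 = 1.
Unit clause (q1) forces q1 = 1.
Unit clause (q3) forces q3 = 1.
All clauses hold; q4 can take either value.

q1 ↦ 1,  q2 ↦ 1,  q3 ↦ 1,  q4 ↦ 0,  q5 ↦ 0,  q6 ↦ 1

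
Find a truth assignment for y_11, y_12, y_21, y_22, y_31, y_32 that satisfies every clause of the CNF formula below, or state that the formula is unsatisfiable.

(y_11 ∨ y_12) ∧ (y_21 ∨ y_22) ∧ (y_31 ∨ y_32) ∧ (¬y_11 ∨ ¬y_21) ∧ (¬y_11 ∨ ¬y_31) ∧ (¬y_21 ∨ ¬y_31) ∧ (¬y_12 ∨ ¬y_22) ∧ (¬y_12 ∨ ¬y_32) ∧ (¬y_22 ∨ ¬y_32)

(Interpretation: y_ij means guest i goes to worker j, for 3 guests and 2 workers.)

UNSATISFIABLE

Case y_11 = True:
From the singleton clause (¬y_21), y_21 = False.
From the singleton clause (y_22), y_22 = True.
From the singleton clause (¬y_31), y_31 = False.
From the singleton clause (y_32), y_32 = True.
But (¬y_32) is also a unit clause — contradiction.
Undo y_11 and try y_11 = False.
From the singleton clause (y_12), y_12 = True.
From the singleton clause (¬y_22), y_22 = False.
From the singleton clause (y_21), y_21 = True.
From the singleton clause (¬y_31), y_31 = False.
From the singleton clause (y_32), y_32 = True.
But (¬y_32) is also a unit clause — contradiction.
Neither y_11 = True nor y_11 = False works.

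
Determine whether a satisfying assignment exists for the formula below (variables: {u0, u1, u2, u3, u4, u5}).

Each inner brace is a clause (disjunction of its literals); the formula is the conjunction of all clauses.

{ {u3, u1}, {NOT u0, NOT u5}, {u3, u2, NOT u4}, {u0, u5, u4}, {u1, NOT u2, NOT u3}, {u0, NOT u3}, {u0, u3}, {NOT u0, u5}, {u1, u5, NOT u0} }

Unsatisfiable

Suppose u3 = true.
Unit clause (u0) forces u0 = true.
Unit clause (NOT u5) forces u5 = false.
That conflicts with the unit clause (u5).
Backtrack on u3: now try u3 = false.
Unit clause (u1) forces u1 = true.
Unit clause (u0) forces u0 = true.
Unit clause (NOT u5) forces u5 = false.
That conflicts with the unit clause (u5).
Either choice for u3 ends in contradiction.
No assignment satisfies every clause.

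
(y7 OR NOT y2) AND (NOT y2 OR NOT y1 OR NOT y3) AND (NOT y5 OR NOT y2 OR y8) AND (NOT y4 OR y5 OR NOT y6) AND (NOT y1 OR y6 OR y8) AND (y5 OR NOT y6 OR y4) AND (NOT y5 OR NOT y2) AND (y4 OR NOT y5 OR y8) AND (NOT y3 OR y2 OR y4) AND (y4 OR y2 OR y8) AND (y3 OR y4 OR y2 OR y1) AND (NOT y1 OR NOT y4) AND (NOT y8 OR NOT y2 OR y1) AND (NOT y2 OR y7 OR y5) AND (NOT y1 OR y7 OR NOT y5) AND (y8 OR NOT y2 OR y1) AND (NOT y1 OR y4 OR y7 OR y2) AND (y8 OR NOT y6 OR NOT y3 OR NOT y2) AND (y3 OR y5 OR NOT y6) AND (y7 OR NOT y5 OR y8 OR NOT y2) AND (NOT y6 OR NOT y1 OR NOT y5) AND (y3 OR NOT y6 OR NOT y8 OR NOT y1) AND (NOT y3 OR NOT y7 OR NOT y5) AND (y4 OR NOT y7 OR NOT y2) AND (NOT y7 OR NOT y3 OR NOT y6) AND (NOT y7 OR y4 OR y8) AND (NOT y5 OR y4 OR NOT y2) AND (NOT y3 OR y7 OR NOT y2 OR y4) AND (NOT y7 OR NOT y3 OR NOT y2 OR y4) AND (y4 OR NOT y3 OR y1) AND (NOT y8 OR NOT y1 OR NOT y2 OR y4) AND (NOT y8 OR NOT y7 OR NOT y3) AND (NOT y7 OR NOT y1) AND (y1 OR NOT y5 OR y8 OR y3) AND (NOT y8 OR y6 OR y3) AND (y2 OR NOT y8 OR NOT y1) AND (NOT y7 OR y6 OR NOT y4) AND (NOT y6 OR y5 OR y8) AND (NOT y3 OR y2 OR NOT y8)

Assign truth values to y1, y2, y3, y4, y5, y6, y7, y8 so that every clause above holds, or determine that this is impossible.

Suppose y7 = false.
The clause (NOT y2) is unit, so y2 = false.
Suppose y3 = true.
The clause (y4) is unit, so y4 = true.
The clause (NOT y1) is unit, so y1 = false.
The clause (NOT y8) is unit, so y8 = false.
Suppose y5 = true.
No clause remains; y6 is free.

y1: false; y2: false; y3: true; y4: true; y5: true; y6: true; y7: false; y8: false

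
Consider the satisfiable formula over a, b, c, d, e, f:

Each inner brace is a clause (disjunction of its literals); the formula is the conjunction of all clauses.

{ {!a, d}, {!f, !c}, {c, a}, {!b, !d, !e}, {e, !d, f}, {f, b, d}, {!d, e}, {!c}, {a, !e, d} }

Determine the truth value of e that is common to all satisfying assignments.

True

Suppose e = false.
(!d) alone gives d = false.
(!a) alone gives a = false.
(c) alone gives c = true.
Now (!c) is unsatisfied and unit — conflict.
So every satisfying assignment has e = True.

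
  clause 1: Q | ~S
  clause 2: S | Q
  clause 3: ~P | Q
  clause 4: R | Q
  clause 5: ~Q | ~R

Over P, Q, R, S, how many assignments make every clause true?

There are 2^4 = 16 truth assignments over (P, Q, R, S).
Check each against the 5 clauses (columns in the order P, Q, R, S):
  F F F F  ✗ fails (S | Q)
  F F F T  ✗ fails (Q | ~S)
  F F T F  ✗ fails (S | Q)
  F F T T  ✗ fails (Q | ~S)
  F T F F  ✓ satisfies all
  F T F T  ✓ satisfies all
  F T T F  ✗ fails (~Q | ~R)
  F T T T  ✗ fails (~Q | ~R)
  T F F F  ✗ fails (S | Q)
  T F F T  ✗ fails (Q | ~S)
  T F T F  ✗ fails (S | Q)
  T F T T  ✗ fails (Q | ~S)
  T T F F  ✓ satisfies all
  T T F T  ✓ satisfies all
  T T T F  ✗ fails (~Q | ~R)
  T T T T  ✗ fails (~Q | ~R)
4 of the 16 rows are models.

4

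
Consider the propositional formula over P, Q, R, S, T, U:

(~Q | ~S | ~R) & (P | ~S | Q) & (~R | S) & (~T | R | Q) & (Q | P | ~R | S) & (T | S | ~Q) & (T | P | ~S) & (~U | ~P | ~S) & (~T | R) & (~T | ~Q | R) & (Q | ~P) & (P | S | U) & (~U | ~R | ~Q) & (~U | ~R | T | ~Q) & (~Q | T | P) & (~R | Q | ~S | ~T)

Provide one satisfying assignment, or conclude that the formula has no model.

Suppose R = 0.
(~T) alone gives T = 0.
Suppose S = 0.
(~Q) alone gives Q = 0.
(~P) alone gives P = 0.
(U) alone gives U = 1.
Every clause now holds.

P ↦ 0; Q ↦ 0; R ↦ 0; S ↦ 0; T ↦ 0; U ↦ 1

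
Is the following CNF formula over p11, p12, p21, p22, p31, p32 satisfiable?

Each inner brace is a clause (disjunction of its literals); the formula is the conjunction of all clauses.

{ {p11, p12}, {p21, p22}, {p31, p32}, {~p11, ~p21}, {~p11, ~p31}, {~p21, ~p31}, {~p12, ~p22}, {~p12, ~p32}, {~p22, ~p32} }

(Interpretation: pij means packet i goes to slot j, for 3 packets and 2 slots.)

Branch on p11: set p11 = 1.
Unit clause (~p21) forces p21 = 0.
Unit clause (p22) forces p22 = 1.
Unit clause (~p31) forces p31 = 0.
Unit clause (p32) forces p32 = 1.
But (~p32) is also a unit clause — contradiction.
Backtrack on p11: now try p11 = 0.
Unit clause (p12) forces p12 = 1.
Unit clause (~p22) forces p22 = 0.
Unit clause (p21) forces p21 = 1.
Unit clause (~p31) forces p31 = 0.
Unit clause (p32) forces p32 = 1.
But (~p32) is also a unit clause — contradiction.
Either choice for p11 ends in contradiction.
No assignment satisfies every clause.

No, unsatisfiable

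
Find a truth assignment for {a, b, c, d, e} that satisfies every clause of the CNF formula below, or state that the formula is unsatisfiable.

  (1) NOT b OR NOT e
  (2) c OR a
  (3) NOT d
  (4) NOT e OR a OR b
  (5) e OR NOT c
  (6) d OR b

The clause (NOT d) is unit, so d = false.
The clause (b) is unit, so b = true.
The clause (NOT e) is unit, so e = false.
The clause (NOT c) is unit, so c = false.
The clause (a) is unit, so a = true.
This assignment satisfies each clause.

a ↦ true, b ↦ true, c ↦ false, d ↦ false, e ↦ false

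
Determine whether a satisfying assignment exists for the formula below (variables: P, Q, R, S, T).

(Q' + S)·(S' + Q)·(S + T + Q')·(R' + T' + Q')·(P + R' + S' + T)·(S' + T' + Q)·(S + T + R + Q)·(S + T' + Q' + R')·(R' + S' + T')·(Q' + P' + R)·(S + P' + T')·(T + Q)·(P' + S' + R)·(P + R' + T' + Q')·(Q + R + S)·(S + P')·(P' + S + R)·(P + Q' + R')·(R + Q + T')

Yes

Try Q = 0.
Unit clause (S') forces S = 0.
Unit clause (T) forces T = 1.
Unit clause (P') forces P = 0.
Unit clause (R) forces R = 1.
Every clause now holds.
A satisfying assignment: P=0,  Q=0,  R=1,  S=0,  T=1.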